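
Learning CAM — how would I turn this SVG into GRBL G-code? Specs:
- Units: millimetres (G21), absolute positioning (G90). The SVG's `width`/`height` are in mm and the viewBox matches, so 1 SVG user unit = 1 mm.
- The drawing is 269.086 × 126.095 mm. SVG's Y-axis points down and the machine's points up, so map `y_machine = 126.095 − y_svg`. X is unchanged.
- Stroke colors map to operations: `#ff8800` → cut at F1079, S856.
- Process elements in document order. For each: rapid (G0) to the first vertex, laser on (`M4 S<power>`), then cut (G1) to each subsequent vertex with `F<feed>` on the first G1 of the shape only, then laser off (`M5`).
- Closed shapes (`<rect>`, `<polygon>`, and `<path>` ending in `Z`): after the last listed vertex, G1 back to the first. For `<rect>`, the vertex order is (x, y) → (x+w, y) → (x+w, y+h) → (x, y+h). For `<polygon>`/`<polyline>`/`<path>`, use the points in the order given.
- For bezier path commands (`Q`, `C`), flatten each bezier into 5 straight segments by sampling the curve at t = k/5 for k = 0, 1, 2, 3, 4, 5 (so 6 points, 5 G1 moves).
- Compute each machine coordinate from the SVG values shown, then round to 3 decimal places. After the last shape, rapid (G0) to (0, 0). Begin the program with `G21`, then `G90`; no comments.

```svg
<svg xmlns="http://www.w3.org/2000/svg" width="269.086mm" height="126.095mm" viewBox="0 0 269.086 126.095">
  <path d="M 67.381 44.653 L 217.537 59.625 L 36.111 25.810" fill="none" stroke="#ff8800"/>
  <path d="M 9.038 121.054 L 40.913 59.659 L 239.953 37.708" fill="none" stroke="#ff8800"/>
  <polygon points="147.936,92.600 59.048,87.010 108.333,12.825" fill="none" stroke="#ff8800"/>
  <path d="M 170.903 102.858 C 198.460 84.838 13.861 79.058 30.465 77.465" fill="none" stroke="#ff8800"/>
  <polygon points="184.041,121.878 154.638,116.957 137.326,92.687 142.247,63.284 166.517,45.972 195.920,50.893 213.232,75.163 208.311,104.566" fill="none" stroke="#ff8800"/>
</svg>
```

1 u = 1 mm; y_m = 126.095 − y.

[1] `<path>` open polyline, #ff8800→cut S856 F1079: (67.381,81.442) → (217.537,66.470) → (36.111,100.285)

[2] `<path>` open polyline, #ff8800→cut S856 F1079: (9.038,5.041) → (40.913,66.436) → (239.953,88.387)

[3] `<polygon>` regular polygon, #ff8800→cut S856 F1079: (147.936,33.495) → (59.048,39.085) → (108.333,113.270) → (147.936,33.495) (closed)

[4] `<path>` cubic bezier, #ff8800→cut S856 F1079: (170.903,23.237) → (165.285,32.645) → (128.591,39.501) → (80.663,44.193) → (41.340,47.107) → (30.465,48.630)

[5] `<polygon>` regular polygon, #ff8800→cut S856 F1079: (184.041,4.217) → (154.638,9.138) → (137.326,33.408) → (142.247,62.811) → (166.517,80.123) → (195.920,75.202) → (213.232,50.932) → (208.311,21.529) → (184.041,4.217) (closed)

G21
G90
G0 X67.381 Y81.442
M4 S856
G1 X217.537 Y66.470 F1079
G1 X36.111 Y100.285
M5
G0 X9.038 Y5.041
M4 S856
G1 X40.913 Y66.436 F1079
G1 X239.953 Y88.387
M5
G0 X147.936 Y33.495
M4 S856
G1 X59.048 Y39.085 F1079
G1 X108.333 Y113.270
G1 X147.936 Y33.495
M5
G0 X170.903 Y23.237
M4 S856
G1 X165.285 Y32.645 F1079
G1 X128.591 Y39.501
G1 X80.663 Y44.193
G1 X41.340 Y47.107
G1 X30.465 Y48.630
M5
G0 X184.041 Y4.217
M4 S856
G1 X154.638 Y9.138 F1079
G1 X137.326 Y33.408
G1 X142.247 Y62.811
G1 X166.517 Y80.123
G1 X195.920 Y75.202
G1 X213.232 Y50.932
G1 X208.311 Y21.529
G1 X184.041 Y4.217
M5
G0 X0.000 Y0.000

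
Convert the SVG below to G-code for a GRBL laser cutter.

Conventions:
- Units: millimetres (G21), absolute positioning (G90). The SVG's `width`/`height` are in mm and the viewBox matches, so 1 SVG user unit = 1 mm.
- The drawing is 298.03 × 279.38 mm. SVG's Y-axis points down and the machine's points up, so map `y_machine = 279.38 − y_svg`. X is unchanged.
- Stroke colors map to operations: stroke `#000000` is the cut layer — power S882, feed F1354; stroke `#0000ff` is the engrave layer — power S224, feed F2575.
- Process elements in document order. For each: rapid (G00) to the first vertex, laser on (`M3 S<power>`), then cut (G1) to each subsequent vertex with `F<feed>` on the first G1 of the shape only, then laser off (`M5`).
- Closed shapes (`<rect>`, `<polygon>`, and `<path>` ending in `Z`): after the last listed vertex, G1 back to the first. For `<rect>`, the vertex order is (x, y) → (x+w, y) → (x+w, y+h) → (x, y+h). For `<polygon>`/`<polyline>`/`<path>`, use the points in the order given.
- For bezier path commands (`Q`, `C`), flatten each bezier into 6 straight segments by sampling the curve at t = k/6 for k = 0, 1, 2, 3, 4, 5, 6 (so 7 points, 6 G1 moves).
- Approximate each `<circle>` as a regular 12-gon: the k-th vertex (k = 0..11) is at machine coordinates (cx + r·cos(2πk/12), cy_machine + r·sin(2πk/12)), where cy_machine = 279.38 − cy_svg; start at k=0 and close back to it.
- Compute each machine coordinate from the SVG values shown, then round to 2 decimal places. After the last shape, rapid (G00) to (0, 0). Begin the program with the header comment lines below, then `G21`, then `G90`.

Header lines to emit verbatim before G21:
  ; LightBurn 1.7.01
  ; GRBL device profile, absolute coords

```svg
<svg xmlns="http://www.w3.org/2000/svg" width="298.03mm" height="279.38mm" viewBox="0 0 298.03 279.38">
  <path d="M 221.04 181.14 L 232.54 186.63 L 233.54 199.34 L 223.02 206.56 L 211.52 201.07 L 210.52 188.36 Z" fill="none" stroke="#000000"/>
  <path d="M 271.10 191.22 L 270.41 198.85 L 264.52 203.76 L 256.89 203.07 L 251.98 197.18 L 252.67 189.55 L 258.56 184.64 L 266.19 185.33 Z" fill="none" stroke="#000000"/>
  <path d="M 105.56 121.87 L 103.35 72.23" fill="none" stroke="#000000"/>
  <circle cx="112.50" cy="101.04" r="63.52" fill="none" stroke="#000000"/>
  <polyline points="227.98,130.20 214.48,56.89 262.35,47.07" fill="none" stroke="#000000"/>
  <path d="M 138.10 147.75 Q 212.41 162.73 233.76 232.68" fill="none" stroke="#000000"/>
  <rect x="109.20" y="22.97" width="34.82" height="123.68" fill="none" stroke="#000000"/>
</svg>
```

Since the viewBox matches the mm dimensions, user units are millimetres directly. The only transform is the Y-flip y_m = 279.38 − y_svg.

Shape 1 is a regular polygon drawn with `<path>`. Its stroke #000000 means cut at S882, F1354. After flipping Y the toolpath is (221.04,98.24) → (232.54,92.75) → (233.54,80.04) → (223.02,72.82) → (211.52,78.31) → (210.52,91.02) → (221.04,98.24), returning to the start.

Shape 2 is a regular polygon drawn with `<path>`. Its stroke #000000 means cut at S882, F1354. After flipping Y the toolpath is (271.10,88.16) → (270.41,80.53) → (264.52,75.62) → (256.89,76.31) → (251.98,82.20) → (252.67,89.83) → (258.56,94.74) → (266.19,94.05) → (271.10,88.16), returning to the start.

Shape 3 is a line segment drawn with `<path>`. Its stroke #000000 means cut at S882, F1354. After flipping Y the toolpath is (105.56,157.51) → (103.35,207.15).

Shape 4 is a circle drawn with `<circle>`. Its stroke #000000 means cut at S882, F1354. After flipping Y the toolpath is (176.02,178.34) → (167.51,210.10) → (144.26,233.35) → (112.50,241.86) → (80.74,233.35) → (57.49,210.10) → (48.98,178.34) → (57.49,146.58) → (80.74,123.33) → (112.50,114.82) → (144.26,123.33) → (167.51,146.58) → (176.02,178.34), returning to the start.

Shape 5 is a open polyline drawn with `<polyline>`. Its stroke #000000 means cut at S882, F1354. After flipping Y the toolpath is (227.98,149.18) → (214.48,222.49) → (262.35,232.31).

Shape 6 is a quadratic bezier drawn with `<path>`. Its stroke #000000 means cut at S882, F1354. After flipping Y the toolpath is (138.10,131.63) → (161.40,125.11) → (181.76,115.54) → (199.17,102.91) → (213.64,87.23) → (225.17,68.49) → (233.76,46.70).

Shape 7 is a rectangle drawn with `<rect>`. Its stroke #000000 means cut at S882, F1354. After flipping Y the toolpath is (109.20,256.41) → (144.02,256.41) → (144.02,132.73) → (109.20,132.73) → (109.20,256.41), returning to the start.

; LightBurn 1.7.01
; GRBL device profile, absolute coords
G21
G90
G00 X221.04 Y98.24
M3 S882
G1 X232.54 Y92.75 F1354
G1 X233.54 Y80.04
G1 X223.02 Y72.82
G1 X211.52 Y78.31
G1 X210.52 Y91.02
G1 X221.04 Y98.24
M5
G00 X271.10 Y88.16
M3 S882
G1 X270.41 Y80.53 F1354
G1 X264.52 Y75.62
G1 X256.89 Y76.31
G1 X251.98 Y82.20
G1 X252.67 Y89.83
G1 X258.56 Y94.74
G1 X266.19 Y94.05
G1 X271.10 Y88.16
M5
G00 X105.56 Y157.51
M3 S882
G1 X103.35 Y207.15 F1354
M5
G00 X176.02 Y178.34
M3 S882
G1 X167.51 Y210.10 F1354
G1 X144.26 Y233.35
G1 X112.50 Y241.86
G1 X80.74 Y233.35
G1 X57.49 Y210.10
G1 X48.98 Y178.34
G1 X57.49 Y146.58
G1 X80.74 Y123.33
G1 X112.50 Y114.82
G1 X144.26 Y123.33
G1 X167.51 Y146.58
G1 X176.02 Y178.34
M5
G00 X227.98 Y149.18
M3 S882
G1 X214.48 Y222.49 F1354
G1 X262.35 Y232.31
M5
G00 X138.10 Y131.63
M3 S882
G1 X161.40 Y125.11 F1354
G1 X181.76 Y115.54
G1 X199.17 Y102.91
G1 X213.64 Y87.23
G1 X225.17 Y68.49
G1 X233.76 Y46.70
M5
G00 X109.20 Y256.41
M3 S882
G1 X144.02 Y256.41 F1354
G1 X144.02 Y132.73
G1 X109.20 Y132.73
G1 X109.20 Y256.41
M5
G00 X0.00 Y0.00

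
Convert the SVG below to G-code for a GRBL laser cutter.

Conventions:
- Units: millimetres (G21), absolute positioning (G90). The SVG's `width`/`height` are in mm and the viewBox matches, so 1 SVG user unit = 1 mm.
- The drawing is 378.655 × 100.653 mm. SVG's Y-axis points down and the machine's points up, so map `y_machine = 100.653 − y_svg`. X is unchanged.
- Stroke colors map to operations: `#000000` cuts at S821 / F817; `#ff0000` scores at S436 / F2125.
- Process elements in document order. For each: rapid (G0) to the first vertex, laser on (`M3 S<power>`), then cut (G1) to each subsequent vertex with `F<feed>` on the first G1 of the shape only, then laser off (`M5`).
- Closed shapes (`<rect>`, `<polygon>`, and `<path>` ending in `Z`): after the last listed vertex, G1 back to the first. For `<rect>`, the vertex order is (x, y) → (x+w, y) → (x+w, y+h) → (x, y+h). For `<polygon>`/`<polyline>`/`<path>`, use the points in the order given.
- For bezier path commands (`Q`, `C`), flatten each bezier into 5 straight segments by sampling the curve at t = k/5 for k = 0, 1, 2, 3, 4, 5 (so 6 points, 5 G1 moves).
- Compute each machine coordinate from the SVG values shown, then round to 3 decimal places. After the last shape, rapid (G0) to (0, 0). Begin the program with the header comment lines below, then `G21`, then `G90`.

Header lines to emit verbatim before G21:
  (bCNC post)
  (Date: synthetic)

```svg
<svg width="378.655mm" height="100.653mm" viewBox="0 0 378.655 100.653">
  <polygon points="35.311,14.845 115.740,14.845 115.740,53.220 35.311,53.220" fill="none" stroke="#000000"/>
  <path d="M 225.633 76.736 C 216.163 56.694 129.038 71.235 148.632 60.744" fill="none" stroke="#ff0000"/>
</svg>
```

(bCNC post)
(Date: synthetic)
G21
G90
G0 X35.311 Y85.808
M3 S821
G1 X115.740 Y85.808 F817
G1 X115.740 Y47.433
G1 X35.311 Y47.433
G1 X35.311 Y85.808
M5
G0 X225.633 Y23.917
M3 S436
G1 X212.107 Y32.269 F2125
G1 X188.795 Y35.183
G1 X164.544 Y35.520
G1 X148.207 Y36.141
G1 X148.632 Y39.909
M5
G0 X0.000 Y0.000

1 u = 1 mm; y_m = 100.653 − y.

[1] `<polygon>` rectangle, #000000→cut S821 F817: (35.311,85.808) → (115.740,85.808) → (115.740,47.433) → (35.311,47.433) → (35.311,85.808) (closed)

[2] `<path>` cubic bezier, #ff0000→score S436 F2125: (225.633,23.917) → (212.107,32.269) → (188.795,35.183) → (164.544,35.520) → (148.207,36.141) → (148.632,39.909)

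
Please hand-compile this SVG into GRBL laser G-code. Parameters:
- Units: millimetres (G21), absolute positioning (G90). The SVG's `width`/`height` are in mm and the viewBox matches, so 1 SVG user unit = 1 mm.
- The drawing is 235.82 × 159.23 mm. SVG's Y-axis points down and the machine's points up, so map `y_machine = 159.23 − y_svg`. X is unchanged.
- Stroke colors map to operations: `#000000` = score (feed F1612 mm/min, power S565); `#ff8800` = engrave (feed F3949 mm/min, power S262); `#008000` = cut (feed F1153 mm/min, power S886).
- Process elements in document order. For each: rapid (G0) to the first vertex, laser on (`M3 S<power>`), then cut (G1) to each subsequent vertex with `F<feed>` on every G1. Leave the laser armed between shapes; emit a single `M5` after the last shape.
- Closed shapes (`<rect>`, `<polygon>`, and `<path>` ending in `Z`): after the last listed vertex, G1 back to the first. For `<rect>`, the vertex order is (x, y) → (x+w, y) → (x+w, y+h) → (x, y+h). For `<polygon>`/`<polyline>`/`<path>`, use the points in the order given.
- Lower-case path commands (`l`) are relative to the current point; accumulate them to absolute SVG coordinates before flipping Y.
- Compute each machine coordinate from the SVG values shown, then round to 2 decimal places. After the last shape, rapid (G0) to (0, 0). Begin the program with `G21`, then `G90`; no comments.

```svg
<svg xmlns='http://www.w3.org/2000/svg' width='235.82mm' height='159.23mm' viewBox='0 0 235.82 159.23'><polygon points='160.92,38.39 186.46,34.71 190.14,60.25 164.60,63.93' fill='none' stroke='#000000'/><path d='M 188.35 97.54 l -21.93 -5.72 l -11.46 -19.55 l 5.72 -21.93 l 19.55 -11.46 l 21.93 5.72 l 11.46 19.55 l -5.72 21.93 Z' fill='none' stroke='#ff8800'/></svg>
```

G21
G90
G0 X160.92 Y120.84
M3 S565
G1 X186.46 Y124.52 F1612
G1 X190.14 Y98.98 F1612
G1 X164.60 Y95.30 F1612
G1 X160.92 Y120.84 F1612
G0 X188.35 Y61.69
M3 S262
G1 X166.42 Y67.41 F3949
G1 X154.96 Y86.96 F3949
G1 X160.68 Y108.89 F3949
G1 X180.23 Y120.35 F3949
G1 X202.16 Y114.63 F3949
G1 X213.62 Y95.08 F3949
G1 X207.90 Y73.15 F3949
G1 X188.35 Y61.69 F3949
M5
G0 X0.00 Y0.00

viewBox `0 0 235.82 159.23` with mm width/height → 1 unit = 1 mm. Flip: y_m = 159.23 − y_svg.

**Shape 1** — `<polygon>` regular polygon, stroke `#000000` → score (S565, F1612). Machine vertices: (160.92,120.84) → (186.46,124.52) → (190.14,98.98) → (164.60,95.30) → (160.92,120.84). Closed: final G1 returns to the first vertex.

**Shape 2** — `<path>` regular polygon, stroke `#ff8800` → engrave (S262, F3949). Machine vertices: (188.35,61.69) → (166.42,67.41) → (154.96,86.96) → (160.68,108.89) → (180.23,120.35) → (202.16,114.63) → (213.62,95.08) → (207.90,73.15) → (188.35,61.69). Closed: final G1 returns to the first vertex.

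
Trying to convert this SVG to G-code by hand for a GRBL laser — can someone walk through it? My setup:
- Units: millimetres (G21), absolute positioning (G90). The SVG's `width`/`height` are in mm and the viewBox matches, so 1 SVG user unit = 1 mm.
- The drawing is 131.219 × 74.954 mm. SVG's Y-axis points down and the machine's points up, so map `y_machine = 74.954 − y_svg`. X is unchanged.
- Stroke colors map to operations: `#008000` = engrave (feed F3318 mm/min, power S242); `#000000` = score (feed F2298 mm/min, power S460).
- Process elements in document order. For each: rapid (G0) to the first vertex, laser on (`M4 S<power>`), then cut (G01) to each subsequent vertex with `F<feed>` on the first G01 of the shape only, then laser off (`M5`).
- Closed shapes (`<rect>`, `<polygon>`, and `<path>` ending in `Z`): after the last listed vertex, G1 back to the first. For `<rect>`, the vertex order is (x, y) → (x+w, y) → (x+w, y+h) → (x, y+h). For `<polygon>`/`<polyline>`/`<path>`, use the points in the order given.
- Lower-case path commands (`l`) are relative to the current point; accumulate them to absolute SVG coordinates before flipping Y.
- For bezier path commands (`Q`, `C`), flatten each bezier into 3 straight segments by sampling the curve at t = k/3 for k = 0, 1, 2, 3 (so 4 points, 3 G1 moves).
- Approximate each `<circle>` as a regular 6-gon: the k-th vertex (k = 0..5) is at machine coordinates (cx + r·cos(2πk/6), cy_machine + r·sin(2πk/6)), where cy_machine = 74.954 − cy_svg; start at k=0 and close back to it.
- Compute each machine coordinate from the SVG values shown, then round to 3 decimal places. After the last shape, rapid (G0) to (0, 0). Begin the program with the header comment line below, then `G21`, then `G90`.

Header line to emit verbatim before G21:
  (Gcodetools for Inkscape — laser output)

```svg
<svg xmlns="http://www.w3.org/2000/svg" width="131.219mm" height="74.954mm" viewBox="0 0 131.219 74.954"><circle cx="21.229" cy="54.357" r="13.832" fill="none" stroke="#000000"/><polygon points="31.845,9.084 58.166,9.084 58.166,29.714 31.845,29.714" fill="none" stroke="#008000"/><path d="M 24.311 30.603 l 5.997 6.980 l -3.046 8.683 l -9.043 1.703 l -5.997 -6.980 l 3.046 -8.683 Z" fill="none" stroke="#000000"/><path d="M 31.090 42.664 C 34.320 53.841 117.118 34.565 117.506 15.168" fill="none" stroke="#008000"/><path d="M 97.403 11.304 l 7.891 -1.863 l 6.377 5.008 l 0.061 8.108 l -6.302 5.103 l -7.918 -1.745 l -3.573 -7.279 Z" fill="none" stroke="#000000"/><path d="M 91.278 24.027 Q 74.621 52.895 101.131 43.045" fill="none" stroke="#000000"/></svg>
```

(Gcodetools for Inkscape — laser output)
G21
G90
G0 X35.061 Y20.597
M4 S460
G01 X28.145 Y32.576 F2298
G01 X14.313 Y32.576
G01 X7.397 Y20.597
G01 X14.313 Y8.618
G01 X28.145 Y8.618
G01 X35.061 Y20.597
M5
G0 X31.845 Y65.870
M4 S242
G01 X58.166 Y65.870 F3318
G01 X58.166 Y45.240
G01 X31.845 Y45.240
G01 X31.845 Y65.870
M5
G0 X24.311 Y44.351
M4 S460
G01 X30.308 Y37.371 F2298
G01 X27.262 Y28.688
G01 X18.219 Y26.985
G01 X12.222 Y33.965
G01 X15.268 Y42.648
G01 X24.311 Y44.351
M5
G0 X31.090 Y32.290
M4 S242
G01 X54.843 Y30.141 F3318
G01 X95.647 Y41.553
G01 X117.506 Y59.786
M5
G0 X97.403 Y63.650
M4 S460
G01 X105.294 Y65.513 F2298
G01 X111.671 Y60.505
G01 X111.732 Y52.397
G01 X105.430 Y47.294
G01 X97.512 Y49.039
G01 X93.939 Y56.318
G01 X97.403 Y63.650
M5
G0 X91.278 Y50.927
M4 S460
G01 X84.970 Y35.984 F2298
G01 X88.254 Y29.644
G01 X101.131 Y31.909
M5
G0 X0.000 Y0.000

viewBox `0 0 131.219 74.954` with mm width/height → 1 unit = 1 mm. Flip: y_m = 74.954 − y_svg.

**Shape 1** — `<circle>` circle, stroke `#000000` → score (S460, F2298). Machine vertices: (35.061,20.597) → (28.145,32.576) → (14.313,32.576) → (7.397,20.597) → (14.313,8.618) → (28.145,8.618) → (35.061,20.597). Closed: final G1 returns to the first vertex.

**Shape 2** — `<polygon>` rectangle, stroke `#008000` → engrave (S242, F3318). Machine vertices: (31.845,65.870) → (58.166,65.870) → (58.166,45.240) → (31.845,45.240) → (31.845,65.870). Closed: final G1 returns to the first vertex.

**Shape 3** — `<path>` regular polygon, stroke `#000000` → score (S460, F2298). Machine vertices: (24.311,44.351) → (30.308,37.371) → (27.262,28.688) → (18.219,26.985) → (12.222,33.965) → (15.268,42.648) → (24.311,44.351). Closed: final G1 returns to the first vertex.

**Shape 4** — `<path>` cubic bezier, stroke `#008000` → engrave (S242, F3318). Control points (SVG): P0=(31.090,42.664), P1=(34.320,53.841), P2=(117.118,34.565), P3=(117.506,15.168); sampled at t=k/3. Machine vertices: (31.090,32.290) → (54.843,30.141) → (95.647,41.553) → (117.506,59.786). Open path.

**Shape 5** — `<path>` regular polygon, stroke `#000000` → score (S460, F2298). Machine vertices: (97.403,63.650) → (105.294,65.513) → (111.671,60.505) → (111.732,52.397) → (105.430,47.294) → (97.512,49.039) → (93.939,56.318) → (97.403,63.650). Closed: final G1 returns to the first vertex.

**Shape 6** — `<path>` quadratic bezier, stroke `#000000` → score (S460, F2298). Control points (SVG): P0=(91.278,24.027), P1=(74.621,52.895), P2=(101.131,43.045); sampled at t=k/3. Machine vertices: (91.278,50.927) → (84.970,35.984) → (88.254,29.644) → (101.131,31.909). Open path.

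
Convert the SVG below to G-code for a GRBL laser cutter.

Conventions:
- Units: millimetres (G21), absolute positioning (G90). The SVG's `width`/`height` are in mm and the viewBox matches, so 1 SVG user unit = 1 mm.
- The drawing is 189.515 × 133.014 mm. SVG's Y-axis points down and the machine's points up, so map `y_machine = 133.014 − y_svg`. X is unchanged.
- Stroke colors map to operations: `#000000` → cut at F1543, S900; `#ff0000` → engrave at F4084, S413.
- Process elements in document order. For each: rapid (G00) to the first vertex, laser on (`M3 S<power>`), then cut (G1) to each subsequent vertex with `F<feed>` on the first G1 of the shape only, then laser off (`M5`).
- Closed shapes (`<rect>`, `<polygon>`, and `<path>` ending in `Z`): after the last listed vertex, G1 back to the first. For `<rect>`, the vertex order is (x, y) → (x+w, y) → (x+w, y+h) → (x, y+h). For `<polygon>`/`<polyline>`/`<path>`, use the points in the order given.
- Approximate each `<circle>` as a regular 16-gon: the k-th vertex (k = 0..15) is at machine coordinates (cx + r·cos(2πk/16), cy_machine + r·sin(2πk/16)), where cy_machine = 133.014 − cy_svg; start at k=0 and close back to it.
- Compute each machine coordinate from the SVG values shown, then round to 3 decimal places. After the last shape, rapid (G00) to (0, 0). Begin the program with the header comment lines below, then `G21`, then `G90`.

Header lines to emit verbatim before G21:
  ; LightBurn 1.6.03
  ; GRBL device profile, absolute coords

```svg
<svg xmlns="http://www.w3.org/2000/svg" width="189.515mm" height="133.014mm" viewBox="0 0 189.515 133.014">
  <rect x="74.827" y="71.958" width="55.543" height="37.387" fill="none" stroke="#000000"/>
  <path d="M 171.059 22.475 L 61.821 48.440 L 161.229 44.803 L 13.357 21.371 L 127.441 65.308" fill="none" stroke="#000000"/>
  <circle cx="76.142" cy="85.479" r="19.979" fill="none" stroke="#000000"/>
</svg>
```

; LightBurn 1.6.03
; GRBL device profile, absolute coords
G21
G90
G00 X74.827 Y61.056
M3 S900
G1 X130.370 Y61.056 F1543
G1 X130.370 Y23.669
G1 X74.827 Y23.669
G1 X74.827 Y61.056
M5
G00 X171.059 Y110.539
M3 S900
G1 X61.821 Y84.574 F1543
G1 X161.229 Y88.211
G1 X13.357 Y111.643
G1 X127.441 Y67.706
M5
G00 X96.121 Y47.535
M3 S900
G1 X94.600 Y55.181 F1543
G1 X90.269 Y61.662
G1 X83.788 Y65.993
G1 X76.142 Y67.514
G1 X68.496 Y65.993
G1 X62.015 Y61.662
G1 X57.684 Y55.181
G1 X56.163 Y47.535
G1 X57.684 Y39.889
G1 X62.015 Y33.408
G1 X68.496 Y29.077
G1 X76.142 Y27.556
G1 X83.788 Y29.077
G1 X90.269 Y33.408
G1 X94.600 Y39.889
G1 X96.121 Y47.535
M5
G00 X0.000 Y0.000

viewBox `0 0 189.515 133.014` with mm width/height → 1 unit = 1 mm. Flip: y_m = 133.014 − y_svg.

**Shape 1** — `<rect>` rectangle, stroke `#000000` → cut (S900, F1543). Machine vertices: (74.827,61.056) → (130.370,61.056) → (130.370,23.669) → (74.827,23.669) → (74.827,61.056). Closed: final G1 returns to the first vertex.

**Shape 2** — `<path>` open polyline, stroke `#000000` → cut (S900, F1543). Machine vertices: (171.059,110.539) → (61.821,84.574) → (161.229,88.211) → (13.357,111.643) → (127.441,67.706). Open path.

**Shape 3** — `<circle>` circle, stroke `#000000` → cut (S900, F1543). Machine vertices: (96.121,47.535) → (94.600,55.181) → (90.269,61.662) → (83.788,65.993) → (76.142,67.514) → (68.496,65.993) → (62.015,61.662) → (57.684,55.181) → (56.163,47.535) → (57.684,39.889) → (62.015,33.408) → (68.496,29.077) → (76.142,27.556) → (83.788,29.077) → (90.269,33.408) → (94.600,39.889) → (96.121,47.535). Closed: final G1 returns to the first vertex.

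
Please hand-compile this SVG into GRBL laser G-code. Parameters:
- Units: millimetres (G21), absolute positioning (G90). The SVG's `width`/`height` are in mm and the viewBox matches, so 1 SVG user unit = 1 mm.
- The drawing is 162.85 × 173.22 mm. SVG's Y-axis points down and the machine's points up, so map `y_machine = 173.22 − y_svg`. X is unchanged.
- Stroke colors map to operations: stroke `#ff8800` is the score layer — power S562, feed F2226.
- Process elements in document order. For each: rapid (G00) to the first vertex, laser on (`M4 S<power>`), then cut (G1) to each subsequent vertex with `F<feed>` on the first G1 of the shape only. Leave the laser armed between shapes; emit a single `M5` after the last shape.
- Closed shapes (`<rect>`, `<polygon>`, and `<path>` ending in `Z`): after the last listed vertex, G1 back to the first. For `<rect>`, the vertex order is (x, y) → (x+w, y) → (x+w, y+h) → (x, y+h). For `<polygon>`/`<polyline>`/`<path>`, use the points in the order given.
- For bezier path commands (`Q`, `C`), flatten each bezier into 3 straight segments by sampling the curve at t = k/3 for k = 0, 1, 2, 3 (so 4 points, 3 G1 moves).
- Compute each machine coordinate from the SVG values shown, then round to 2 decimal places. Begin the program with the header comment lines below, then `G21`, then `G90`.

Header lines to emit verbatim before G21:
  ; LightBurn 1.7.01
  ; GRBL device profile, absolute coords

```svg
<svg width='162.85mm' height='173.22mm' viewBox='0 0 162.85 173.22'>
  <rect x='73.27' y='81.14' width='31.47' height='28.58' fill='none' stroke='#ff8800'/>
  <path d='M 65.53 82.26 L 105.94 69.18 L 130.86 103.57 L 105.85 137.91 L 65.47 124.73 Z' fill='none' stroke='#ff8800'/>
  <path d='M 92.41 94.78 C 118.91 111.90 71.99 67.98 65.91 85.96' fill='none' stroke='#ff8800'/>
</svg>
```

; LightBurn 1.7.01
; GRBL device profile, absolute coords
G21
G90
G00 X73.27 Y92.08
M4 S562
G1 X104.74 Y92.08 F2226
G1 X104.74 Y63.50
G1 X73.27 Y63.50
G1 X73.27 Y92.08
G00 X65.53 Y90.96
M4 S562
G1 X105.94 Y104.04 F2226
G1 X130.86 Y69.65
G1 X105.85 Y35.31
G1 X65.47 Y48.49
G1 X65.53 Y90.96
G00 X92.41 Y78.44
M4 S562
G1 X98.67 Y77.11 F2226
G1 X81.37 Y89.16
G1 X65.91 Y87.26
M5

1 u = 1 mm; y_m = 173.22 − y.

[1] `<rect>` rectangle, #ff8800→score S562 F2226: (73.27,92.08) → (104.74,92.08) → (104.74,63.50) → (73.27,63.50) → (73.27,92.08) (closed)

[2] `<path>` regular polygon, #ff8800→score S562 F2226: (65.53,90.96) → (105.94,104.04) → (130.86,69.65) → (105.85,35.31) → (65.47,48.49) → (65.53,90.96) (closed)

[3] `<path>` cubic bezier, #ff8800→score S562 F2226: (92.41,78.44) → (98.67,77.11) → (81.37,89.16) → (65.91,87.26)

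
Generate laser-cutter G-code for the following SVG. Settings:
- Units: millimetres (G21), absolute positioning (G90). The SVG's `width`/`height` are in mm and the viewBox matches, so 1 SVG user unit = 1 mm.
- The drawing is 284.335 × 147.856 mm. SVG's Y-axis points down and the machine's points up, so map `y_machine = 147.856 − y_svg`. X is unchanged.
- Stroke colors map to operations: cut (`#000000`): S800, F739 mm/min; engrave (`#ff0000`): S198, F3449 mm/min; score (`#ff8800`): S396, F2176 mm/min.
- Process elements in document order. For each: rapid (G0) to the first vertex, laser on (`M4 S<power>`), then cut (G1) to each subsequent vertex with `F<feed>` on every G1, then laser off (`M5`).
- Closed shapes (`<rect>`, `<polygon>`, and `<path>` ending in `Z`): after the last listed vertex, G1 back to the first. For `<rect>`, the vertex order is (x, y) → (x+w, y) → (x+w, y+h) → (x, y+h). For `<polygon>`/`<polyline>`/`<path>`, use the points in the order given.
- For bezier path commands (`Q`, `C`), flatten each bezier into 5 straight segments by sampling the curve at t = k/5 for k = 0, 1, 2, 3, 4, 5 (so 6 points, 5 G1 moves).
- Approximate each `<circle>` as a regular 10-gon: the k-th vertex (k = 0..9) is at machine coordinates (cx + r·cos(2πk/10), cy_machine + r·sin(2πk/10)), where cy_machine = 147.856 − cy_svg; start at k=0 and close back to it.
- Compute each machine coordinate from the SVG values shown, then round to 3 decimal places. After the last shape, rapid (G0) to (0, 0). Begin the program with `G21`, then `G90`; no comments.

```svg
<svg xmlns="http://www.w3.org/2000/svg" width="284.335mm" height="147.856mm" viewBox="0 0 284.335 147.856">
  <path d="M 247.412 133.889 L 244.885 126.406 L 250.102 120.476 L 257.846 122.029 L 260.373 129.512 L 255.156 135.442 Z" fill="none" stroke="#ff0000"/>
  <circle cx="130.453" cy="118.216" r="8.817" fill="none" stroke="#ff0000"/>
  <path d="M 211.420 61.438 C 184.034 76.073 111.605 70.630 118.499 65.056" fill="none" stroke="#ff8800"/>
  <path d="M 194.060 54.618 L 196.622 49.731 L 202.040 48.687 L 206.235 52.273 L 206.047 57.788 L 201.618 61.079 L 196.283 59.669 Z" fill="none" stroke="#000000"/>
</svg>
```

G21
G90
G0 X247.412 Y13.967
M4 S198
G1 X244.885 Y21.450 F3449
G1 X250.102 Y27.380 F3449
G1 X257.846 Y25.827 F3449
G1 X260.373 Y18.344 F3449
G1 X255.156 Y12.414 F3449
G1 X247.412 Y13.967 F3449
M5
G0 X139.270 Y29.640
M4 S198
G1 X137.586 Y34.823 F3449
G1 X133.178 Y38.025 F3449
G1 X127.728 Y38.025 F3449
G1 X123.320 Y34.823 F3449
G1 X121.636 Y29.640 F3449
G1 X123.320 Y24.457 F3449
G1 X127.728 Y21.255 F3449
G1 X133.178 Y21.255 F3449
G1 X137.586 Y24.457 F3449
G1 X139.270 Y29.640 F3449
M5
G0 X211.420 Y86.418
M4 S396
G1 X190.578 Y79.887 F2176
G1 X164.896 Y77.217 F2176
G1 X140.342 Y77.451 F2176
G1 X122.886 Y79.631 F2176
G1 X118.499 Y82.800 F2176
M5
G0 X194.060 Y93.238
M4 S800
G1 X196.622 Y98.125 F739
G1 X202.040 Y99.169 F739
G1 X206.235 Y95.583 F739
G1 X206.047 Y90.068 F739
G1 X201.618 Y86.777 F739
G1 X196.283 Y88.187 F739
G1 X194.060 Y93.238 F739
M5
G0 X0.000 Y0.000

viewBox `0 0 284.335 147.856` with mm width/height → 1 unit = 1 mm. Flip: y_m = 147.856 − y_svg.

**Shape 1** — `<path>` regular polygon, stroke `#ff0000` → engrave (S198, F3449). Machine vertices: (247.412,13.967) → (244.885,21.450) → (250.102,27.380) → (257.846,25.827) → (260.373,18.344) → (255.156,12.414) → (247.412,13.967). Closed: final G1 returns to the first vertex.

**Shape 2** — `<circle>` circle, stroke `#ff0000` → engrave (S198, F3449). Machine vertices: (139.270,29.640) → (137.586,34.823) → (133.178,38.025) → (127.728,38.025) → (123.320,34.823) → (121.636,29.640) → (123.320,24.457) → (127.728,21.255) → (133.178,21.255) → (137.586,24.457) → (139.270,29.640). Closed: final G1 returns to the first vertex.

**Shape 3** — `<path>` cubic bezier, stroke `#ff8800` → score (S396, F2176). Control points (SVG): P0=(211.420,61.438), P1=(184.034,76.073), P2=(111.605,70.630), P3=(118.499,65.056); sampled at t=k/5. Machine vertices: (211.420,86.418) → (190.578,79.887) → (164.896,77.217) → (140.342,77.451) → (122.886,79.631) → (118.499,82.800). Open path.

**Shape 4** — `<path>` regular polygon, stroke `#000000` → cut (S800, F739). Machine vertices: (194.060,93.238) → (196.622,98.125) → (202.040,99.169) → (206.235,95.583) → (206.047,90.068) → (201.618,86.777) → (196.283,88.187) → (194.060,93.238). Closed: final G1 returns to the first vertex.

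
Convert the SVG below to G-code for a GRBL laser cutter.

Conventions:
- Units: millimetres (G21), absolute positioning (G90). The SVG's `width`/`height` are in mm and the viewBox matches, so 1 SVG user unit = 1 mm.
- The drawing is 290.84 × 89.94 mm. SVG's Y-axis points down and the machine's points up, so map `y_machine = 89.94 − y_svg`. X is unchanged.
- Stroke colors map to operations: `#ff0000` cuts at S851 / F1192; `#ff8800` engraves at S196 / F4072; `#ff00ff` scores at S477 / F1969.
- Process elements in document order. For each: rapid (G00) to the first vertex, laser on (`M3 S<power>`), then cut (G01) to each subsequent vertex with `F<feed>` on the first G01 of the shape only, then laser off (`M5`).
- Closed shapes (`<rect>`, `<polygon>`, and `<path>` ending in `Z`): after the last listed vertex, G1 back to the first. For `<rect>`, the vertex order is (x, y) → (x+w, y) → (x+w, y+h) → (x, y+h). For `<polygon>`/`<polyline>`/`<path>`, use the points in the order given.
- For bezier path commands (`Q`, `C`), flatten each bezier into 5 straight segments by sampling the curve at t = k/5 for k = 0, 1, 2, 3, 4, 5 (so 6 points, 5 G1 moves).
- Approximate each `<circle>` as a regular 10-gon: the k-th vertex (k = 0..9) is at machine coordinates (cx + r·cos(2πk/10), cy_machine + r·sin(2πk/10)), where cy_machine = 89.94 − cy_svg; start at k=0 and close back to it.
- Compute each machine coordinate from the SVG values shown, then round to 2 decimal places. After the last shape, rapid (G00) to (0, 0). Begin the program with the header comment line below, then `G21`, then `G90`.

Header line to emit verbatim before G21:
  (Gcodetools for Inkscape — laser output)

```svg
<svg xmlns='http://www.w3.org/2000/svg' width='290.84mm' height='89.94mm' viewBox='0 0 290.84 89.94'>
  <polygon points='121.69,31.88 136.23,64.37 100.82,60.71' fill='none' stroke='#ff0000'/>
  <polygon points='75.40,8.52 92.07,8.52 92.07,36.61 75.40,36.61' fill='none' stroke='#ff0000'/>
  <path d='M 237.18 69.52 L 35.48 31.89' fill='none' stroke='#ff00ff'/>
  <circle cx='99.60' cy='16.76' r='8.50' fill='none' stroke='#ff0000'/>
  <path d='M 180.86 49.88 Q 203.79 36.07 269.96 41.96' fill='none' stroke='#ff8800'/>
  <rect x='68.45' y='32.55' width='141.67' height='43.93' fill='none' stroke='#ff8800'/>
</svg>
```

(Gcodetools for Inkscape — laser output)
G21
G90
G00 X121.69 Y58.06
M3 S851
G01 X136.23 Y25.57 F1192
G01 X100.82 Y29.23
G01 X121.69 Y58.06
M5
G00 X75.40 Y81.42
M3 S851
G01 X92.07 Y81.42 F1192
G01 X92.07 Y53.33
G01 X75.40 Y53.33
G01 X75.40 Y81.42
M5
G00 X237.18 Y20.42
M3 S477
G01 X35.48 Y58.05 F1969
M5
G00 X108.10 Y73.18
M3 S851
G01 X106.48 Y78.18 F1192
G01 X102.23 Y81.26
G01 X96.97 Y81.26
G01 X92.72 Y78.18
G01 X91.10 Y73.18
G01 X92.72 Y68.18
G01 X96.97 Y65.10
G01 X102.23 Y65.10
G01 X106.48 Y68.18
G01 X108.10 Y73.18
M5
G00 X180.86 Y40.06
M3 S196
G01 X191.76 Y44.80 F4072
G01 X206.12 Y47.96
G01 X223.94 Y49.54
G01 X245.22 Y49.55
G01 X269.96 Y47.98
M5
G00 X68.45 Y57.39
M3 S196
G01 X210.12 Y57.39 F4072
G01 X210.12 Y13.46
G01 X68.45 Y13.46
G01 X68.45 Y57.39
M5
G00 X0.00 Y0.00

Since the viewBox matches the mm dimensions, user units are millimetres directly. The only transform is the Y-flip y_m = 89.94 − y_svg.

Shape 1 is a regular polygon drawn with `<polygon>`. Its stroke #ff0000 means cut at S851, F1192. After flipping Y the toolpath is (121.69,58.06) → (136.23,25.57) → (100.82,29.23) → (121.69,58.06), returning to the start.

Shape 2 is a rectangle drawn with `<polygon>`. Its stroke #ff0000 means cut at S851, F1192. After flipping Y the toolpath is (75.40,81.42) → (92.07,81.42) → (92.07,53.33) → (75.40,53.33) → (75.40,81.42), returning to the start.

Shape 3 is a line segment drawn with `<path>`. Its stroke #ff00ff means score at S477, F1969. After flipping Y the toolpath is (237.18,20.42) → (35.48,58.05).

Shape 4 is a circle drawn with `<circle>`. Its stroke #ff0000 means cut at S851, F1192. After flipping Y the toolpath is (108.10,73.18) → (106.48,78.18) → (102.23,81.26) → (96.97,81.26) → (92.72,78.18) → (91.10,73.18) → (92.72,68.18) → (96.97,65.10) → (102.23,65.10) → (106.48,68.18) → (108.10,73.18), returning to the start.

Shape 5 is a quadratic bezier drawn with `<path>`. Its stroke #ff8800 means engrave at S196, F4072. After flipping Y the toolpath is (180.86,40.06) → (191.76,44.80) → (206.12,47.96) → (223.94,49.54) → (245.22,49.55) → (269.96,47.98).

Shape 6 is a rectangle drawn with `<rect>`. Its stroke #ff8800 means engrave at S196, F4072. After flipping Y the toolpath is (68.45,57.39) → (210.12,57.39) → (210.12,13.46) → (68.45,13.46) → (68.45,57.39), returning to the start.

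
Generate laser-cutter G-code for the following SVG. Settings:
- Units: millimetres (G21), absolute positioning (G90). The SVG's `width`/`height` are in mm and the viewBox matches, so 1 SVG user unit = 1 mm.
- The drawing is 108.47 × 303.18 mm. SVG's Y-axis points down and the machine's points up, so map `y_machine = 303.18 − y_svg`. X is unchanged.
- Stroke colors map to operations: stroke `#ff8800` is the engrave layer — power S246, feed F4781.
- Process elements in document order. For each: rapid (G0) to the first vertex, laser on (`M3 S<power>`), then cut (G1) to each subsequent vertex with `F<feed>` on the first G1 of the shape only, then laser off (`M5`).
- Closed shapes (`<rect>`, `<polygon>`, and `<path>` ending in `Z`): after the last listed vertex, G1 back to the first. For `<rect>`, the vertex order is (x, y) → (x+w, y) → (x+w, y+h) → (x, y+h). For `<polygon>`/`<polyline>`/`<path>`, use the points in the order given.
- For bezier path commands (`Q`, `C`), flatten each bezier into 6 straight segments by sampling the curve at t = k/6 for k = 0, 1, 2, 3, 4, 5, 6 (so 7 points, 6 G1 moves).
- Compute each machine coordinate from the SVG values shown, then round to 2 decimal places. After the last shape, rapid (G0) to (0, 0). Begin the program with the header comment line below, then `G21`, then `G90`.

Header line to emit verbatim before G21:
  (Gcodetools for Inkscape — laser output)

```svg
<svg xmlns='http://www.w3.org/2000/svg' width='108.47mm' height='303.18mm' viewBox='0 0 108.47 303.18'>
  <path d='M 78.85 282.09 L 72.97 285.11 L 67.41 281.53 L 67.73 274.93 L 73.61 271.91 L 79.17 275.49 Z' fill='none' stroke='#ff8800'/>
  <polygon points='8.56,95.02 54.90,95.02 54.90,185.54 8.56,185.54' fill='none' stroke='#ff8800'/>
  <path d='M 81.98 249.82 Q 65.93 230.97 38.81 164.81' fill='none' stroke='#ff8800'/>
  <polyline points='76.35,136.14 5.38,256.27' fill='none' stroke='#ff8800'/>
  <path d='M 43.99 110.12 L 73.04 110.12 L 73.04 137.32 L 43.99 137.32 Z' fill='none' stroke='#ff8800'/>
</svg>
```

1 u = 1 mm; y_m = 303.18 − y.

[1] `<path>` regular polygon, #ff8800→engrave S246 F4781: (78.85,21.09) → (72.97,18.07) → (67.41,21.65) → (67.73,28.25) → (73.61,31.27) → (79.17,27.69) → (78.85,21.09) (closed)

[2] `<polygon>` rectangle, #ff8800→engrave S246 F4781: (8.56,208.16) → (54.90,208.16) → (54.90,117.64) → (8.56,117.64) → (8.56,208.16) (closed)

[3] `<path>` quadratic bezier, #ff8800→engrave S246 F4781: (81.98,53.36) → (76.32,60.96) → (70.05,71.18) → (63.16,84.04) → (55.66,99.52) → (47.54,117.63) → (38.81,138.37)

[4] `<polyline>` line segment, #ff8800→engrave S246 F4781: (76.35,167.04) → (5.38,46.91)

[5] `<path>` rectangle, #ff8800→engrave S246 F4781: (43.99,193.06) → (73.04,193.06) → (73.04,165.86) → (43.99,165.86) → (43.99,193.06) (closed)

(Gcodetools for Inkscape — laser output)
G21
G90
G0 X78.85 Y21.09
M3 S246
G1 X72.97 Y18.07 F4781
G1 X67.41 Y21.65
G1 X67.73 Y28.25
G1 X73.61 Y31.27
G1 X79.17 Y27.69
G1 X78.85 Y21.09
M5
G0 X8.56 Y208.16
M3 S246
G1 X54.90 Y208.16 F4781
G1 X54.90 Y117.64
G1 X8.56 Y117.64
G1 X8.56 Y208.16
M5
G0 X81.98 Y53.36
M3 S246
G1 X76.32 Y60.96 F4781
G1 X70.05 Y71.18
G1 X63.16 Y84.04
G1 X55.66 Y99.52
G1 X47.54 Y117.63
G1 X38.81 Y138.37
M5
G0 X76.35 Y167.04
M3 S246
G1 X5.38 Y46.91 F4781
M5
G0 X43.99 Y193.06
M3 S246
G1 X73.04 Y193.06 F4781
G1 X73.04 Y165.86
G1 X43.99 Y165.86
G1 X43.99 Y193.06
M5
G0 X0.00 Y0.00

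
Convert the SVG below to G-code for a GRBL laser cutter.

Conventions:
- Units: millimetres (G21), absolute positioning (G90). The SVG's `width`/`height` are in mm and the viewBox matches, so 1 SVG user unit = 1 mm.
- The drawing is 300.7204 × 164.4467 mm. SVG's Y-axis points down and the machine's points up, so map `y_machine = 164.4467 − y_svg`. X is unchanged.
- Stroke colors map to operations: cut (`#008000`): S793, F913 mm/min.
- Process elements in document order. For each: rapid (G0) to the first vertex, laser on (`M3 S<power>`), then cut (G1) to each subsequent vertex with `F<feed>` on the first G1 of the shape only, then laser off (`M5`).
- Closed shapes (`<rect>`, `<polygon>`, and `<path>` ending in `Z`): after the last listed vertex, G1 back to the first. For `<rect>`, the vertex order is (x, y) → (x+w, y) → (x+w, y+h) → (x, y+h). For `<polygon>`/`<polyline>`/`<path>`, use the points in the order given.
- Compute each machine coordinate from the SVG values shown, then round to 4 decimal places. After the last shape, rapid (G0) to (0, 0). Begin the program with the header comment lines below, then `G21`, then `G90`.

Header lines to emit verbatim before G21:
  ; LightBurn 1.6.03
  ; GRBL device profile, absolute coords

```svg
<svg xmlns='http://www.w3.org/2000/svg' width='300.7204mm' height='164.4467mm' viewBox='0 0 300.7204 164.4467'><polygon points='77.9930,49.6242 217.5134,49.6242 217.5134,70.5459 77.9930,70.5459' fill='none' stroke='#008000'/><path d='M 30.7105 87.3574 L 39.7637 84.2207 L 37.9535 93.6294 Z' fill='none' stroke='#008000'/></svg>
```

Since the viewBox matches the mm dimensions, user units are millimetres directly. The only transform is the Y-flip y_m = 164.4467 − y_svg.

Shape 1 is a rectangle drawn with `<polygon>`. Its stroke #008000 means cut at S793, F913. After flipping Y the toolpath is (77.9930,114.8225) → (217.5134,114.8225) → (217.5134,93.9008) → (77.9930,93.9008) → (77.9930,114.8225), returning to the start.

Shape 2 is a regular polygon drawn with `<path>`. Its stroke #008000 means cut at S793, F913. After flipping Y the toolpath is (30.7105,77.0893) → (39.7637,80.2260) → (37.9535,70.8173) → (30.7105,77.0893), returning to the start.

; LightBurn 1.6.03
; GRBL device profile, absolute coords
G21
G90
G0 X77.9930 Y114.8225
M3 S793
G1 X217.5134 Y114.8225 F913
G1 X217.5134 Y93.9008
G1 X77.9930 Y93.9008
G1 X77.9930 Y114.8225
M5
G0 X30.7105 Y77.0893
M3 S793
G1 X39.7637 Y80.2260 F913
G1 X37.9535 Y70.8173
G1 X30.7105 Y77.0893
M5
G0 X0.0000 Y0.0000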